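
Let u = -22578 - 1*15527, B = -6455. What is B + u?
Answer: -44560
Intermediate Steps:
u = -38105 (u = -22578 - 15527 = -38105)
B + u = -6455 - 38105 = -44560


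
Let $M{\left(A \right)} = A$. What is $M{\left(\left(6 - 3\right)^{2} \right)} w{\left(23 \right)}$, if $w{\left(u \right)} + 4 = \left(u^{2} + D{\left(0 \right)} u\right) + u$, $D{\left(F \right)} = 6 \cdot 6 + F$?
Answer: $12384$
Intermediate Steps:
$D{\left(F \right)} = 36 + F$
$w{\left(u \right)} = -4 + u^{2} + 37 u$ ($w{\left(u \right)} = -4 + \left(\left(u^{2} + \left(36 + 0\right) u\right) + u\right) = -4 + \left(\left(u^{2} + 36 u\right) + u\right) = -4 + \left(u^{2} + 37 u\right) = -4 + u^{2} + 37 u$)
$M{\left(\left(6 - 3\right)^{2} \right)} w{\left(23 \right)} = \left(6 - 3\right)^{2} \left(-4 + 23^{2} + 37 \cdot 23\right) = 3^{2} \left(-4 + 529 + 851\right) = 9 \cdot 1376 = 12384$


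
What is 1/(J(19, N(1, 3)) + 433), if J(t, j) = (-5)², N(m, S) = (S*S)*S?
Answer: 1/458 ≈ 0.0021834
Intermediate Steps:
N(m, S) = S³ (N(m, S) = S²*S = S³)
J(t, j) = 25
1/(J(19, N(1, 3)) + 433) = 1/(25 + 433) = 1/458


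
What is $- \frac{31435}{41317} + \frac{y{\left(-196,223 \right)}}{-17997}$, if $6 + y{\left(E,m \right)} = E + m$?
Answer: $- \frac{26981112}{35408669} \approx -0.76199$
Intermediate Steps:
$y{\left(E,m \right)} = -6 + E + m$ ($y{\left(E,m \right)} = -6 + \left(E + m\right) = -6 + E + m$)
$- \frac{31435}{41317} + \frac{y{\left(-196,223 \right)}}{-17997} = - \frac{31435}{41317} + \frac{-6 - 196 + 223}{-17997} = \left(-31435\right) \frac{1}{41317} + 21 \left(- \frac{1}{17997}\right) = - \frac{31435}{41317} - \frac{1}{857} = - \frac{26981112}{35408669}$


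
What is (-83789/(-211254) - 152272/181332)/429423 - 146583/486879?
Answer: -66980330739554979967/222476035267460507166 ≈ -0.30107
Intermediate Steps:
(-83789/(-211254) - 152272/181332)/429423 - 146583/486879 = (-83789*(-1/211254) - 152272*1/181332)*(1/429423) - 146583*1/486879 = (83789/211254 - 38068/45333)*(1/429423) - 48861/162293 = -1414536845/3192259194*1/429423 - 48861/162293 = -1414536845/1370829519865062 - 48861/162293 = -66980330739554979967/222476035267460507166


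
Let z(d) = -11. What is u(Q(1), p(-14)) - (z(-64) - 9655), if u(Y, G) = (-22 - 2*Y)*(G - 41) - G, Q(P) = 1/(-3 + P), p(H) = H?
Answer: 10835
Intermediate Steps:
u(Y, G) = -G + (-41 + G)*(-22 - 2*Y) (u(Y, G) = (-22 - 2*Y)*(-41 + G) - G = (-41 + G)*(-22 - 2*Y) - G = -G + (-41 + G)*(-22 - 2*Y))
u(Q(1), p(-14)) - (z(-64) - 9655) = (902 - 23*(-14) + 82/(-3 + 1) - 2*(-14)/(-3 + 1)) - (-11 - 9655) = (902 + 322 + 82/(-2) - 2*(-14)/(-2)) - 1*(-9666) = (902 + 322 + 82*(-1/2) - 2*(-14)*(-1/2)) + 9666 = (902 + 322 - 41 - 14) + 9666 = 1169 + 9666 = 10835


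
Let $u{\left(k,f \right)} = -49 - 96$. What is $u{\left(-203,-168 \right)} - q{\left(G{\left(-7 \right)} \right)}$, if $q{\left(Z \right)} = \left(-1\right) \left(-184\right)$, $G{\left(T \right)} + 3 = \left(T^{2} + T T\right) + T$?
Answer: $-329$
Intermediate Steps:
$G{\left(T \right)} = -3 + T + 2 T^{2}$ ($G{\left(T \right)} = -3 + \left(\left(T^{2} + T T\right) + T\right) = -3 + \left(\left(T^{2} + T^{2}\right) + T\right) = -3 + \left(2 T^{2} + T\right) = -3 + \left(T + 2 T^{2}\right) = -3 + T + 2 T^{2}$)
$u{\left(k,f \right)} = -145$
$q{\left(Z \right)} = 184$
$u{\left(-203,-168 \right)} - q{\left(G{\left(-7 \right)} \right)} = -145 - 184 = -329$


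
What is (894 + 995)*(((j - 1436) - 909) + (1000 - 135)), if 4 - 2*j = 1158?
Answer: -3885673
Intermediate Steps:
j = -577 (j = 2 - ½*1158 = 2 - 579 = -577)
(894 + 995)*(((j - 1436) - 909) + (1000 - 135)) = (894 + 995)*(((-577 - 1436) - 909) + (1000 - 135)) = 1889*((-2013 - 909) + 865) = 1889*(-2922 + 865) = 1889*(-2057) = -3885673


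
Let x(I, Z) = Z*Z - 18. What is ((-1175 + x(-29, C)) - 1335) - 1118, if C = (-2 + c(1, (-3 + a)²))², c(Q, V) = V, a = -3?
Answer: 1332690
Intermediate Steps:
C = 1156 (C = (-2 + (-3 - 3)²)² = (-2 + (-6)²)² = (-2 + 36)² = 34² = 1156)
x(I, Z) = -18 + Z² (x(I, Z) = Z² - 18 = -18 + Z²)
((-1175 + x(-29, C)) - 1335) - 1118 = ((-1175 + (-18 + 1156²)) - 1335) - 1118 = ((-1175 + (-18 + 1336336)) - 1335) - 1118 = ((-1175 + 1336318) - 1335) - 1118 = (1335143 - 1335) - 1118 = 1333808 - 1118 = 1332690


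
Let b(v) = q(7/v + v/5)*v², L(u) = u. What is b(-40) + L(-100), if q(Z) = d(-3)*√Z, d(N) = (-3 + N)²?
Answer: -100 + 2880*I*√3270 ≈ -100.0 + 1.6469e+5*I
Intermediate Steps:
q(Z) = 36*√Z (q(Z) = (-3 - 3)²*√Z = (-6)²*√Z = 36*√Z)
b(v) = 36*v²*√(7/v + v/5) (b(v) = (36*√(7/v + v/5))*v² = 36*v²*√(7/v + v/5))
b(-40) + L(-100) = (36/5)*(-40)²*√(5*(-40) + 175/(-40)) - 100 = (36/5)*1600*√(-200 + 175*(-1/40)) - 100 = (36/5)*1600*√(-200 - 35/8) - 100 = (36/5)*1600*√(-1635/8) - 100 = (36/5)*1600*(I*√3270/4) - 100 = 2880*I*√3270 - 100 = -100 + 2880*I*√3270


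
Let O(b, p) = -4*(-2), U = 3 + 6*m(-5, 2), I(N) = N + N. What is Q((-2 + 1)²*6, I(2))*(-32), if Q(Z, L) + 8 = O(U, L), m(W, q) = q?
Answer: 0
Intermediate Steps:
I(N) = 2*N
U = 15 (U = 3 + 6*2 = 3 + 12 = 15)
O(b, p) = 8
Q(Z, L) = 0 (Q(Z, L) = -8 + 8 = 0)
Q((-2 + 1)²*6, I(2))*(-32) = 0*(-32) = 0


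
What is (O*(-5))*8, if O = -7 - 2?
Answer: 360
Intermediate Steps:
O = -9
(O*(-5))*8 = -9*(-5)*8 = 45*8 = 360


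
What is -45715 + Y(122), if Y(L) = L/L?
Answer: -45714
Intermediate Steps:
Y(L) = 1
-45715 + Y(122) = -45715 + 1 = -45714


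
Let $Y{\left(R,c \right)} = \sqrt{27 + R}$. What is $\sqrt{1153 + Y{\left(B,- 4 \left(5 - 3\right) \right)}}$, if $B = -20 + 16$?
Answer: $\sqrt{1153 + \sqrt{23}} \approx 34.026$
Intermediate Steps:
$B = -4$
$\sqrt{1153 + Y{\left(B,- 4 \left(5 - 3\right) \right)}} = \sqrt{1153 + \sqrt{27 - 4}} = \sqrt{1153 + \sqrt{23}}$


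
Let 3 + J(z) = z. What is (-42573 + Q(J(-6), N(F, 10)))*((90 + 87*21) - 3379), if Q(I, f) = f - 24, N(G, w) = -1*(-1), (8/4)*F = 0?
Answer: 62275352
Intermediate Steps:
J(z) = -3 + z
F = 0 (F = (1/2)*0 = 0)
N(G, w) = 1
Q(I, f) = -24 + f
(-42573 + Q(J(-6), N(F, 10)))*((90 + 87*21) - 3379) = (-42573 + (-24 + 1))*((90 + 87*21) - 3379) = (-42573 - 23)*((90 + 1827) - 3379) = -42596*(1917 - 3379) = -42596*(-1462) = 62275352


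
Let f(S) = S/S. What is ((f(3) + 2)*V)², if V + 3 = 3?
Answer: 0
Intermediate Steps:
V = 0 (V = -3 + 3 = 0)
f(S) = 1
((f(3) + 2)*V)² = ((1 + 2)*0)² = (3*0)² = 0² = 0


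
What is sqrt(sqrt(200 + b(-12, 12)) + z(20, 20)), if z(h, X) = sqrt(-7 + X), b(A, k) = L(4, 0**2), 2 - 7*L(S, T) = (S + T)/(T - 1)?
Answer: sqrt(7*sqrt(9842) + 49*sqrt(13))/7 ≈ 4.2164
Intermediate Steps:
L(S, T) = 2/7 - (S + T)/(7*(-1 + T)) (L(S, T) = 2/7 - (S + T)/(7*(T - 1)) = 2/7 - (S + T)/(7*(-1 + T)))
b(A, k) = 6/7 (b(A, k) = (-2 + 0**2 - 1*4)/(7*(-1 + 0**2)) = (-2 + 0 - 4)/(7*(-1 + 0)) = (1/7)*(-6)/(-1) = (1/7)*(-1)*(-6) = 6/7)
sqrt(sqrt(200 + b(-12, 12)) + z(20, 20)) = sqrt(sqrt(200 + 6/7) + sqrt(-7 + 20)) = sqrt(sqrt(1406/7) + sqrt(13)) = sqrt(sqrt(9842)/7 + sqrt(13)) = sqrt(sqrt(13) + sqrt(9842)/7)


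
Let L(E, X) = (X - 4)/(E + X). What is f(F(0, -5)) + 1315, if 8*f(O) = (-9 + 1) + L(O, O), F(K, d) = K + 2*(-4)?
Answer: 42051/32 ≈ 1314.1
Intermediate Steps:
L(E, X) = (-4 + X)/(E + X)
F(K, d) = -8 + K (F(K, d) = K - 8 = -8 + K)
f(O) = -1 + (-4 + O)/(16*O) (f(O) = ((-9 + 1) + (-4 + O)/(O + O))/8 = (-8 + (-4 + O)/((2*O)))/8 = (-8 + (1/(2*O))*(-4 + O))/8 = (-8 + (-4 + O)/(2*O))/8 = -1 + (-4 + O)/(16*O))
f(F(0, -5)) + 1315 = (-4 - 15*(-8 + 0))/(16*(-8 + 0)) + 1315 = (1/16)*(-4 - 15*(-8))/(-8) + 1315 = (1/16)*(-⅛)*(-4 + 120) + 1315 = (1/16)*(-⅛)*116 + 1315 = -29/32 + 1315 = 42051/32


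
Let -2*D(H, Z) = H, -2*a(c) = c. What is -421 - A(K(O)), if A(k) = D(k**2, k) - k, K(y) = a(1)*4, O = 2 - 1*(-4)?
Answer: -421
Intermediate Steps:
a(c) = -c/2
D(H, Z) = -H/2
O = 6 (O = 2 + 4 = 6)
K(y) = -2 (K(y) = -1/2*1*4 = -1/2*4 = -2)
A(k) = -k - k**2/2 (A(k) = -k**2/2 - k = -k - k**2/2)
-421 - A(K(O)) = -421 - (-2)*(-2 - 1*(-2))/2 = -421 - (-2)*(-2 + 2)/2 = -421 - (-2)*0/2 = -421 - 1*0 = -421 + 0 = -421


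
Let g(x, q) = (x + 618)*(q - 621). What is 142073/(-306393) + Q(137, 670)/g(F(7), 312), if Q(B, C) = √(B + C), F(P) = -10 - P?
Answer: -142073/306393 - √807/185709 ≈ -0.46385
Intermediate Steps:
g(x, q) = (-621 + q)*(618 + x) (g(x, q) = (618 + x)*(-621 + q) = (-621 + q)*(618 + x))
142073/(-306393) + Q(137, 670)/g(F(7), 312) = 142073/(-306393) + √(137 + 670)/(-383778 - 621*(-10 - 1*7) + 618*312 + 312*(-10 - 1*7)) = 142073*(-1/306393) + √807/(-383778 - 621*(-10 - 7) + 192816 + 312*(-10 - 7)) = -142073/306393 + √807/(-383778 - 621*(-17) + 192816 + 312*(-17)) = -142073/306393 + √807/(-383778 + 10557 + 192816 - 5304) = -142073/306393 + √807/(-185709) = -142073/306393 + √807*(-1/185709) = -142073/306393 - √807/185709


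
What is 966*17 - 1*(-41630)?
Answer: 58052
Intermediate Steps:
966*17 - 1*(-41630) = 16422 + 41630 = 58052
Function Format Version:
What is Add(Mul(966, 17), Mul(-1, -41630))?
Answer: 58052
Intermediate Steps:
Add(Mul(966, 17), Mul(-1, -41630)) = Add(16422, 41630) = 58052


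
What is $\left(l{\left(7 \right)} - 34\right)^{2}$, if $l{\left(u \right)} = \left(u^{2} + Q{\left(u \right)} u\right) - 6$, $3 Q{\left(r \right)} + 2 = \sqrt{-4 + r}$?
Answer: $\frac{316}{9} + \frac{182 \sqrt{3}}{9} \approx 70.137$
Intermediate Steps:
$Q{\left(r \right)} = - \frac{2}{3} + \frac{\sqrt{-4 + r}}{3}$
$l{\left(u \right)} = -6 + u^{2} + u \left(- \frac{2}{3} + \frac{\sqrt{-4 + u}}{3}\right)$ ($l{\left(u \right)} = \left(u^{2} + \left(- \frac{2}{3} + \frac{\sqrt{-4 + u}}{3}\right) u\right) - 6 = \left(u^{2} + u \left(- \frac{2}{3} + \frac{\sqrt{-4 + u}}{3}\right)\right) - 6 = -6 + u^{2} + u \left(- \frac{2}{3} + \frac{\sqrt{-4 + u}}{3}\right)$)
$\left(l{\left(7 \right)} - 34\right)^{2} = \left(\left(-6 + 7^{2} + \frac{1}{3} \cdot 7 \left(-2 + \sqrt{-4 + 7}\right)\right) - 34\right)^{2} = \left(\left(-6 + 49 + \frac{1}{3} \cdot 7 \left(-2 + \sqrt{3}\right)\right) - 34\right)^{2} = \left(\left(-6 + 49 - \left(\frac{14}{3} - \frac{7 \sqrt{3}}{3}\right)\right) - 34\right)^{2} = \left(\left(\frac{115}{3} + \frac{7 \sqrt{3}}{3}\right) - 34\right)^{2} = \left(\frac{13}{3} + \frac{7 \sqrt{3}}{3}\right)^{2}$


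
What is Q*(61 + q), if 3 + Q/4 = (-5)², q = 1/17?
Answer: 91344/17 ≈ 5373.2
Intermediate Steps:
q = 1/17 ≈ 0.058824
Q = 88 (Q = -12 + 4*(-5)² = -12 + 4*25 = -12 + 100 = 88)
Q*(61 + q) = 88*(61 + 1/17) = 88*(1038/17) = 91344/17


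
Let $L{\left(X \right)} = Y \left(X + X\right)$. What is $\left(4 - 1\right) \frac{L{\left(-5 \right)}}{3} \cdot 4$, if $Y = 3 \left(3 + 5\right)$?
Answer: $-960$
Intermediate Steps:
$Y = 24$ ($Y = 3 \cdot 8 = 24$)
$L{\left(X \right)} = 48 X$ ($L{\left(X \right)} = 24 \left(X + X\right) = 24 \cdot 2 X = 48 X$)
$\left(4 - 1\right) \frac{L{\left(-5 \right)}}{3} \cdot 4 = \left(4 - 1\right) \frac{48 \left(-5\right)}{3} \cdot 4 = 3 \left(-240\right) \frac{1}{3} \cdot 4 = 3 \left(\left(-80\right) 4\right) = 3 \left(-320\right) = -960$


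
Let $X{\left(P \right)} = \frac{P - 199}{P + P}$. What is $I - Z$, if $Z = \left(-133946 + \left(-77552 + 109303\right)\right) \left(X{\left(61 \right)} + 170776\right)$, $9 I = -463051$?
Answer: $\frac{9581305163474}{549} \approx 1.7452 \cdot 10^{10}$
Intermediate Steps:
$X{\left(P \right)} = \frac{-199 + P}{2 P}$
$I = - \frac{463051}{9}$ ($I = \frac{1}{9} \left(-463051\right) = - \frac{463051}{9} \approx -51450.0$)
$Z = - \frac{1064592601065}{61}$ ($Z = \left(-133946 + \left(-77552 + 109303\right)\right) \left(\frac{-199 + 61}{2 \cdot 61} + 170776\right) = \left(-133946 + 31751\right) \left(\frac{1}{2} \cdot \frac{1}{61} \left(-138\right) + 170776\right) = - 102195 \left(- \frac{69}{61} + 170776\right) = \left(-102195\right) \frac{10417267}{61} = - \frac{1064592601065}{61} \approx -1.7452 \cdot 10^{10}$)
$I - Z = - \frac{463051}{9} - - \frac{1064592601065}{61} = - \frac{463051}{9} + \frac{1064592601065}{61} = \frac{9581305163474}{549}$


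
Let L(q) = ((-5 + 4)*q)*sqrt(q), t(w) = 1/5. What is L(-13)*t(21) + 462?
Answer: 462 + 13*I*sqrt(13)/5 ≈ 462.0 + 9.3744*I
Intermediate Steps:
t(w) = 1/5
L(q) = -q**(3/2) (L(q) = (-q)*sqrt(q) = -q**(3/2))
L(-13)*t(21) + 462 = -(-13)**(3/2)*(1/5) + 462 = -(-13)*I*sqrt(13)*(1/5) + 462 = (13*I*sqrt(13))*(1/5) + 462 = 13*I*sqrt(13)/5 + 462 = 462 + 13*I*sqrt(13)/5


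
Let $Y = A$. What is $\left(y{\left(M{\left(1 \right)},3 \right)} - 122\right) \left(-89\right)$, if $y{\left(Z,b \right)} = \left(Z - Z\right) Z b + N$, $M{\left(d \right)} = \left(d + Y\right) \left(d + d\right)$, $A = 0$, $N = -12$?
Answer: $11926$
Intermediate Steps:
$Y = 0$
$M{\left(d \right)} = 2 d^{2}$ ($M{\left(d \right)} = \left(d + 0\right) \left(d + d\right) = d 2 d = 2 d^{2}$)
$y{\left(Z,b \right)} = -12$ ($y{\left(Z,b \right)} = \left(Z - Z\right) Z b - 12 = 0 Z b - 12 = 0 b - 12 = 0 - 12 = -12$)
$\left(y{\left(M{\left(1 \right)},3 \right)} - 122\right) \left(-89\right) = \left(-12 - 122\right) \left(-89\right) = \left(-134\right) \left(-89\right) = 11926$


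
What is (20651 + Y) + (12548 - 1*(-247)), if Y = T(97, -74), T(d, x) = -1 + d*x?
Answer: 26267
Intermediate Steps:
Y = -7179 (Y = -1 + 97*(-74) = -1 - 7178 = -7179)
(20651 + Y) + (12548 - 1*(-247)) = (20651 - 7179) + (12548 - 1*(-247)) = 13472 + (12548 + 247) = 13472 + 12795 = 26267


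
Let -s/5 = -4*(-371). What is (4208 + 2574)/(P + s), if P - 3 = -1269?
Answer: -3391/4343 ≈ -0.78080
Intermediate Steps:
P = -1266 (P = 3 - 1269 = -1266)
s = -7420 (s = -(-20)*(-371) = -5*1484 = -7420)
(4208 + 2574)/(P + s) = (4208 + 2574)/(-1266 - 7420) = 6782/(-8686) = 6782*(-1/8686) = -3391/4343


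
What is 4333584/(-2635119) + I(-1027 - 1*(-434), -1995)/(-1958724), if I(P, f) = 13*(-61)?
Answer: -104767967129/63721862076 ≈ -1.6441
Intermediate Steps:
I(P, f) = -793
4333584/(-2635119) + I(-1027 - 1*(-434), -1995)/(-1958724) = 4333584/(-2635119) - 793/(-1958724) = 4333584*(-1/2635119) - 793*(-1/1958724) = -1444528/878373 + 793/1958724 = -104767967129/63721862076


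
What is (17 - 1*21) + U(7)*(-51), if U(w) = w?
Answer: -361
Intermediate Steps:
(17 - 1*21) + U(7)*(-51) = (17 - 1*21) + 7*(-51) = (17 - 21) - 357 = -4 - 357 = -361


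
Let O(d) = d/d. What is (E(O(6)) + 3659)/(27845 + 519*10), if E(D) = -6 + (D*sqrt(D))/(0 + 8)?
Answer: 5845/52856 ≈ 0.11058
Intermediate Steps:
O(d) = 1
E(D) = -6 + D**(3/2)/8
(E(O(6)) + 3659)/(27845 + 519*10) = ((-6 + 1**(3/2)/8) + 3659)/(27845 + 519*10) = ((-6 + (1/8)*1) + 3659)/(27845 + 5190) = ((-6 + 1/8) + 3659)/33035 = (-47/8 + 3659)*(1/33035) = (29225/8)*(1/33035) = 5845/52856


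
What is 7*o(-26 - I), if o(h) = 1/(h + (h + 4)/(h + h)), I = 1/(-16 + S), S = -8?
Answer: -104664/381805 ≈ -0.27413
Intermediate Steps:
I = -1/24 (I = 1/(-16 - 8) = 1/(-24) = -1/24 ≈ -0.041667)
o(h) = 1/(h + (4 + h)/(2*h)) (o(h) = 1/(h + (4 + h)/((2*h))) = 1/(h + (4 + h)*(1/(2*h))) = 1/(h + (4 + h)/(2*h)))
7*o(-26 - I) = 7*(2*(-26 - 1*(-1/24))/(4 + (-26 - 1*(-1/24)) + 2*(-26 - 1*(-1/24))²)) = 7*(2*(-26 + 1/24)/(4 + (-26 + 1/24) + 2*(-26 + 1/24)²)) = 7*(2*(-623/24)/(4 - 623/24 + 2*(-623/24)²)) = 7*(2*(-623/24)/(4 - 623/24 + 2*(388129/576))) = 7*(2*(-623/24)/(4 - 623/24 + 388129/288)) = 7*(2*(-623/24)/(381805/288)) = 7*(2*(-623/24)*(288/381805)) = 7*(-14952/381805) = -104664/381805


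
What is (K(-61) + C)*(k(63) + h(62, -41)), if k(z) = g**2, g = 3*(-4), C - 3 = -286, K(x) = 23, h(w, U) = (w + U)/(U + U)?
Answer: -1532310/41 ≈ -37373.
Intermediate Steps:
h(w, U) = (U + w)/(2*U) (h(w, U) = (U + w)/((2*U)) = (U + w)*(1/(2*U)) = (U + w)/(2*U))
C = -283 (C = 3 - 286 = -283)
g = -12
k(z) = 144 (k(z) = (-12)**2 = 144)
(K(-61) + C)*(k(63) + h(62, -41)) = (23 - 283)*(144 + (1/2)*(-41 + 62)/(-41)) = -260*(144 + (1/2)*(-1/41)*21) = -260*(144 - 21/82) = -260*11787/82 = -1532310/41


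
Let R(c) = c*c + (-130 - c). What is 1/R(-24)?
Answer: 1/470 ≈ 0.0021277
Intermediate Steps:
R(c) = -130 + c**2 - c (R(c) = c**2 + (-130 - c) = -130 + c**2 - c)
1/R(-24) = 1/(-130 + (-24)**2 - 1*(-24)) = 1/(-130 + 576 + 24) = 1/470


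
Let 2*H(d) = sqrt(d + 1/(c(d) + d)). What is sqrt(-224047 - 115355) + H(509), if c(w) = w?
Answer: sqrt(527489934)/2036 + I*sqrt(339402) ≈ 11.281 + 582.58*I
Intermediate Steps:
H(d) = sqrt(d + 1/(2*d))/2 (H(d) = sqrt(d + 1/(d + d))/2 = sqrt(d + 1/(2*d))/2)
sqrt(-224047 - 115355) + H(509) = sqrt(-224047 - 115355) + sqrt(2/509 + 4*509)/4 = sqrt(-339402) + sqrt(2*(1/509) + 2036)/4 = I*sqrt(339402) + sqrt(2/509 + 2036)/4 = I*sqrt(339402) + sqrt(1036326/509)/4 = I*sqrt(339402) + (sqrt(527489934)/509)/4 = I*sqrt(339402) + sqrt(527489934)/2036 = sqrt(527489934)/2036 + I*sqrt(339402)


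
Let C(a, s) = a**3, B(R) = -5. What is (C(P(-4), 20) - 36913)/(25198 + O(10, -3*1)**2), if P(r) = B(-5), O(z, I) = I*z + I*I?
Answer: -37038/25639 ≈ -1.4446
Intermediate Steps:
O(z, I) = I**2 + I*z (O(z, I) = I*z + I**2 = I**2 + I*z)
P(r) = -5
(C(P(-4), 20) - 36913)/(25198 + O(10, -3*1)**2) = ((-5)**3 - 36913)/(25198 + ((-3*1)*(-3*1 + 10))**2) = (-125 - 36913)/(25198 + (-3*(-3 + 10))**2) = -37038/(25198 + (-3*7)**2) = -37038/(25198 + (-21)**2) = -37038/(25198 + 441) = -37038/25639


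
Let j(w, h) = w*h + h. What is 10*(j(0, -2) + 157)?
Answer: 1550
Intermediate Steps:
j(w, h) = h + h*w (j(w, h) = h*w + h = h + h*w)
10*(j(0, -2) + 157) = 10*(-2*(1 + 0) + 157) = 10*(-2*1 + 157) = 10*(-2 + 157) = 10*155 = 1550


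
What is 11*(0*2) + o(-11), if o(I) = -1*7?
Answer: -7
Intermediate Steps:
o(I) = -7
11*(0*2) + o(-11) = 11*(0*2) - 7 = 11*0 - 7 = 0 - 7 = -7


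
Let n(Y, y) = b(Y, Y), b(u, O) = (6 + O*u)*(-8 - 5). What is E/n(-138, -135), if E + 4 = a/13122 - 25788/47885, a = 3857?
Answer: 2667085571/155610127120500 ≈ 1.7140e-5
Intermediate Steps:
E = -2667085571/628346970 (E = -4 + (3857/13122 - 25788/47885) = -4 - 153697691/628346970 = -2667085571/628346970 ≈ -4.2446)
b(u, O) = -78 - 13*O*u (b(u, O) = (6 + O*u)*(-13) = -78 - 13*O*u)
n(Y, y) = -78 - 13*Y² (n(Y, y) = -78 - 13*Y*Y = -78 - 13*Y²)
E/n(-138, -135) = -2667085571/(628346970*(-78 - 13*(-138)²)) = -2667085571/(628346970*(-78 - 13*19044)) = -2667085571/(628346970*(-78 - 247572)) = -2667085571/628346970/(-247650) = -2667085571/628346970*(-1/247650) = 2667085571/155610127120500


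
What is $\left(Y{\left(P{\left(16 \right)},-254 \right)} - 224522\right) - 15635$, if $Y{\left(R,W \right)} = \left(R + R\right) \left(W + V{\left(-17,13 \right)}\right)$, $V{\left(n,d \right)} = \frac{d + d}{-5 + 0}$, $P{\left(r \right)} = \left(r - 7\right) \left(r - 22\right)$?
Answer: $- \frac{1060817}{5} \approx -2.1216 \cdot 10^{5}$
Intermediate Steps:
$P{\left(r \right)} = \left(-22 + r\right) \left(-7 + r\right)$ ($P{\left(r \right)} = \left(-7 + r\right) \left(-22 + r\right) = \left(-22 + r\right) \left(-7 + r\right)$)
$V{\left(n,d \right)} = - \frac{2 d}{5}$ ($V{\left(n,d \right)} = \frac{2 d}{-5} = 2 d \left(- \frac{1}{5}\right) = - \frac{2 d}{5}$)
$Y{\left(R,W \right)} = 2 R \left(- \frac{26}{5} + W\right)$ ($Y{\left(R,W \right)} = \left(R + R\right) \left(W - \frac{26}{5}\right) = 2 R \left(W - \frac{26}{5}\right) = 2 R \left(- \frac{26}{5} + W\right)$)
$\left(Y{\left(P{\left(16 \right)},-254 \right)} - 224522\right) - 15635 = \left(\frac{2 \left(154 + 16^{2} - 464\right) \left(-26 + 5 \left(-254\right)\right)}{5} - 224522\right) - 15635 = \left(\frac{2 \left(154 + 256 - 464\right) \left(-26 - 1270\right)}{5} - 224522\right) - 15635 = \left(\frac{2}{5} \left(-54\right) \left(-1296\right) - 224522\right) - 15635 = \left(\frac{139968}{5} - 224522\right) - 15635 = - \frac{982642}{5} - 15635 = - \frac{1060817}{5}$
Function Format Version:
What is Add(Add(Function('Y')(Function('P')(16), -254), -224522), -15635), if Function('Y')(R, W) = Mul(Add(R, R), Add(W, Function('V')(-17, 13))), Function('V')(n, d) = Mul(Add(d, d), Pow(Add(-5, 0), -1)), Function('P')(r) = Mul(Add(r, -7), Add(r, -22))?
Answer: Rational(-1060817, 5) ≈ -2.1216e+5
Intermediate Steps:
Function('P')(r) = Mul(Add(-22, r), Add(-7, r)) (Function('P')(r) = Mul(Add(-7, r), Add(-22, r)) = Mul(Add(-22, r), Add(-7, r)))
Function('V')(n, d) = Mul(Rational(-2, 5), d) (Function('V')(n, d) = Mul(Mul(2, d), Pow(-5, -1)) = Mul(Mul(2, d), Rational(-1, 5)) = Mul(Rational(-2, 5), d))
Function('Y')(R, W) = Mul(2, R, Add(Rational(-26, 5), W)) (Function('Y')(R, W) = Mul(Add(R, R), Add(W, Mul(Rational(-2, 5), 13))) = Mul(Mul(2, R), Add(W, Rational(-26, 5))) = Mul(Mul(2, R), Add(Rational(-26, 5), W)) = Mul(2, R, Add(Rational(-26, 5), W)))
Add(Add(Function('Y')(Function('P')(16), -254), -224522), -15635) = Add(Add(Mul(Rational(2, 5), Add(154, Pow(16, 2), Mul(-29, 16)), Add(-26, Mul(5, -254))), -224522), -15635) = Add(Add(Mul(Rational(2, 5), Add(154, 256, -464), Add(-26, -1270)), -224522), -15635) = Add(Add(Mul(Rational(2, 5), -54, -1296), -224522), -15635) = Add(Add(Rational(139968, 5), -224522), -15635) = Add(Rational(-982642, 5), -15635) = Rational(-1060817, 5)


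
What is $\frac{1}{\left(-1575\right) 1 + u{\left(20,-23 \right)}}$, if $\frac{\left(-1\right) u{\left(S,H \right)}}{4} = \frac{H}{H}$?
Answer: $- \frac{1}{1579} \approx -0.00063331$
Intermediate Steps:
$u{\left(S,H \right)} = -4$ ($u{\left(S,H \right)} = - 4 \frac{H}{H} = \left(-4\right) 1 = -4$)
$\frac{1}{\left(-1575\right) 1 + u{\left(20,-23 \right)}} = \frac{1}{\left(-1575\right) 1 - 4} = \frac{1}{-1575 - 4} = \frac{1}{-1579} = - \frac{1}{1579}$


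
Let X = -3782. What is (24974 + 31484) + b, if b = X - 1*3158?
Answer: 49518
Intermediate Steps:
b = -6940 (b = -3782 - 1*3158 = -3782 - 3158 = -6940)
(24974 + 31484) + b = (24974 + 31484) - 6940 = 56458 - 6940 = 49518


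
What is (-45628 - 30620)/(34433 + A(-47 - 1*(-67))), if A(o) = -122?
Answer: -25416/11437 ≈ -2.2223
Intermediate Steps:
(-45628 - 30620)/(34433 + A(-47 - 1*(-67))) = (-45628 - 30620)/(34433 - 122) = -76248/34311 = -76248*1/34311 = -25416/11437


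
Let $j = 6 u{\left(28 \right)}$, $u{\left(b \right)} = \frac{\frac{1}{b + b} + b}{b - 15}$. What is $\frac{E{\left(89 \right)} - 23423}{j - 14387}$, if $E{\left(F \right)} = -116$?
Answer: $\frac{8568196}{5232161} \approx 1.6376$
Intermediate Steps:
$u{\left(b \right)} = \frac{b + \frac{1}{2 b}}{-15 + b}$ ($u{\left(b \right)} = \frac{\frac{1}{2 b} + b}{-15 + b} = \frac{b + \frac{1}{2 b}}{-15 + b}$)
$j = \frac{4707}{364}$ ($j = 6 \frac{\frac{1}{2} + 28^{2}}{28 \left(-15 + 28\right)} = 6 \frac{\frac{1}{2} + 784}{28 \cdot 13} = 6 \cdot \frac{1}{28} \cdot \frac{1}{13} \cdot \frac{1569}{2} = 6 \cdot \frac{1569}{728} = \frac{4707}{364} \approx 12.931$)
$\frac{E{\left(89 \right)} - 23423}{j - 14387} = \frac{-116 - 23423}{\frac{4707}{364} - 14387} = - \frac{23539}{- \frac{5232161}{364}} = \left(-23539\right) \left(- \frac{364}{5232161}\right) = \frac{8568196}{5232161}$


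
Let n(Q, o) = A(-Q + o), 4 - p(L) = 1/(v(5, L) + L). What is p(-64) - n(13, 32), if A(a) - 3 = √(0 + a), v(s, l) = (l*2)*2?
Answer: 321/320 - √19 ≈ -3.3558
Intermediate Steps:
v(s, l) = 4*l (v(s, l) = (2*l)*2 = 4*l)
p(L) = 4 - 1/(5*L) (p(L) = 4 - 1/(4*L + L) = 4 - 1/(5*L))
A(a) = 3 + √a (A(a) = 3 + √(0 + a) = 3 + √a)
n(Q, o) = 3 + √(o - Q) (n(Q, o) = 3 + √(-Q + o) = 3 + √(o - Q))
p(-64) - n(13, 32) = (4 - ⅕/(-64)) - (3 + √(32 - 1*13)) = (4 - ⅕*(-1/64)) - (3 + √(32 - 13)) = (4 + 1/320) - (3 + √19) = 1281/320 + (-3 - √19) = 321/320 - √19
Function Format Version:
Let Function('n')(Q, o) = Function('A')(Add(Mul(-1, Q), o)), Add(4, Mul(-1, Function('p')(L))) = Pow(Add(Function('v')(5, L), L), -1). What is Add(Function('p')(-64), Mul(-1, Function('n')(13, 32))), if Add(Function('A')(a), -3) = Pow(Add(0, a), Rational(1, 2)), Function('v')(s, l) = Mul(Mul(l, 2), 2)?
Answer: Add(Rational(321, 320), Mul(-1, Pow(19, Rational(1, 2)))) ≈ -3.3558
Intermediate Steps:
Function('v')(s, l) = Mul(4, l) (Function('v')(s, l) = Mul(Mul(2, l), 2) = Mul(4, l))
Function('p')(L) = Add(4, Mul(Rational(-1, 5), Pow(L, -1))) (Function('p')(L) = Add(4, Mul(-1, Pow(Add(Mul(4, L), L), -1))) = Add(4, Mul(-1, Pow(Mul(5, L), -1))) = Add(4, Mul(-1, Mul(Rational(1, 5), Pow(L, -1)))) = Add(4, Mul(Rational(-1, 5), Pow(L, -1))))
Function('A')(a) = Add(3, Pow(a, Rational(1, 2))) (Function('A')(a) = Add(3, Pow(Add(0, a), Rational(1, 2))) = Add(3, Pow(a, Rational(1, 2))))
Function('n')(Q, o) = Add(3, Pow(Add(o, Mul(-1, Q)), Rational(1, 2))) (Function('n')(Q, o) = Add(3, Pow(Add(Mul(-1, Q), o), Rational(1, 2))) = Add(3, Pow(Add(o, Mul(-1, Q)), Rational(1, 2))))
Add(Function('p')(-64), Mul(-1, Function('n')(13, 32))) = Add(Add(4, Mul(Rational(-1, 5), Pow(-64, -1))), Mul(-1, Add(3, Pow(Add(32, Mul(-1, 13)), Rational(1, 2))))) = Add(Add(4, Mul(Rational(-1, 5), Rational(-1, 64))), Mul(-1, Add(3, Pow(Add(32, -13), Rational(1, 2))))) = Add(Add(4, Rational(1, 320)), Mul(-1, Add(3, Pow(19, Rational(1, 2))))) = Add(Rational(1281, 320), Add(-3, Mul(-1, Pow(19, Rational(1, 2))))) = Add(Rational(321, 320), Mul(-1, Pow(19, Rational(1, 2))))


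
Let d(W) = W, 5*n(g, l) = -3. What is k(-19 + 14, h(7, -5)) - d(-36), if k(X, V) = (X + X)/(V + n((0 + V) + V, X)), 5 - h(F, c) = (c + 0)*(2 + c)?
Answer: 1958/53 ≈ 36.943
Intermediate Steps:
n(g, l) = -3/5 (n(g, l) = (1/5)*(-3) = -3/5)
h(F, c) = 5 - c*(2 + c) (h(F, c) = 5 - (c + 0)*(2 + c) = 5 - c*(2 + c))
k(X, V) = 2*X/(-3/5 + V) (k(X, V) = (X + X)/(V - 3/5) = (2*X)/(-3/5 + V) = 2*X/(-3/5 + V))
k(-19 + 14, h(7, -5)) - d(-36) = 10*(-19 + 14)/(-3 + 5*(5 - 1*(-5)**2 - 2*(-5))) - 1*(-36) = 10*(-5)/(-3 + 5*(5 - 1*25 + 10)) + 36 = 10*(-5)/(-3 + 5*(5 - 25 + 10)) + 36 = 10*(-5)/(-3 + 5*(-10)) + 36 = 10*(-5)/(-3 - 50) + 36 = 10*(-5)/(-53) + 36 = 10*(-5)*(-1/53) + 36 = 50/53 + 36 = 1958/53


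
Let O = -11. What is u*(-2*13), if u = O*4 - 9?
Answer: 1378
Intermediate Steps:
u = -53 (u = -11*4 - 9 = -44 - 9 = -53)
u*(-2*13) = -(-106)*13 = -53*(-26) = 1378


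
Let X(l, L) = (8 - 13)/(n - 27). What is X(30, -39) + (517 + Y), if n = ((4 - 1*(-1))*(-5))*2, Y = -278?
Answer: 18408/77 ≈ 239.06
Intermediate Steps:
n = -50 (n = ((4 + 1)*(-5))*2 = (5*(-5))*2 = -25*2 = -50)
X(l, L) = 5/77 (X(l, L) = (8 - 13)/(-50 - 27) = -5/(-77) = -5*(-1/77) = 5/77)
X(30, -39) + (517 + Y) = 5/77 + (517 - 278) = 5/77 + 239 = 18408/77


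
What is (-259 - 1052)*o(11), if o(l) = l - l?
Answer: 0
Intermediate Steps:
o(l) = 0
(-259 - 1052)*o(11) = (-259 - 1052)*0 = -1311*0 = 0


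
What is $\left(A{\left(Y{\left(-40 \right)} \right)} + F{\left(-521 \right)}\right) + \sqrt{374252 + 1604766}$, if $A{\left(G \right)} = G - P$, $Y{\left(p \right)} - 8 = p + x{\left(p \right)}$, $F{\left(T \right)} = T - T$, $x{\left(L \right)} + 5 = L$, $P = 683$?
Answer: $-760 + \sqrt{1979018} \approx 646.78$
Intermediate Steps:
$x{\left(L \right)} = -5 + L$
$F{\left(T \right)} = 0$
$Y{\left(p \right)} = 3 + 2 p$ ($Y{\left(p \right)} = 8 + \left(p + \left(-5 + p\right)\right) = 8 + \left(-5 + 2 p\right) = 3 + 2 p$)
$A{\left(G \right)} = -683 + G$ ($A{\left(G \right)} = G - 683 = -683 + G$)
$\left(A{\left(Y{\left(-40 \right)} \right)} + F{\left(-521 \right)}\right) + \sqrt{374252 + 1604766} = \left(\left(-683 + \left(3 + 2 \left(-40\right)\right)\right) + 0\right) + \sqrt{374252 + 1604766} = \left(\left(-683 + \left(3 - 80\right)\right) + 0\right) + \sqrt{1979018} = \left(\left(-683 - 77\right) + 0\right) + \sqrt{1979018} = \left(-760 + 0\right) + \sqrt{1979018} = -760 + \sqrt{1979018}$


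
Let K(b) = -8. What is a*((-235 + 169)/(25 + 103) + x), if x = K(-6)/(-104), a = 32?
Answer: -365/26 ≈ -14.038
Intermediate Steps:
x = 1/13 (x = -8/(-104) = -8*(-1/104) = 1/13 ≈ 0.076923)
a*((-235 + 169)/(25 + 103) + x) = 32*((-235 + 169)/(25 + 103) + 1/13) = 32*(-66/128 + 1/13) = 32*(-66*1/128 + 1/13) = 32*(-33/64 + 1/13) = 32*(-365/832) = -365/26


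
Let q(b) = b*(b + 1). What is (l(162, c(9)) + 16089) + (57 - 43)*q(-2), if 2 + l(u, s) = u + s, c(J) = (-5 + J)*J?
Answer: 16313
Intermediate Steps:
c(J) = J*(-5 + J)
q(b) = b*(1 + b)
l(u, s) = -2 + s + u (l(u, s) = -2 + (u + s) = -2 + (s + u) = -2 + s + u)
(l(162, c(9)) + 16089) + (57 - 43)*q(-2) = ((-2 + 9*(-5 + 9) + 162) + 16089) + (57 - 43)*(-2*(1 - 2)) = ((-2 + 9*4 + 162) + 16089) + 14*(-2*(-1)) = ((-2 + 36 + 162) + 16089) + 14*2 = (196 + 16089) + 28 = 16285 + 28 = 16313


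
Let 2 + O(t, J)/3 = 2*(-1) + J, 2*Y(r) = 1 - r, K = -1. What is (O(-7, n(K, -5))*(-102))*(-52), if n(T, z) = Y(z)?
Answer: -15912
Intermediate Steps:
Y(r) = ½ - r/2 (Y(r) = (1 - r)/2 = ½ - r/2)
n(T, z) = ½ - z/2
O(t, J) = -12 + 3*J (O(t, J) = -6 + 3*(2*(-1) + J) = -6 + 3*(-2 + J) = -6 + (-6 + 3*J) = -12 + 3*J)
(O(-7, n(K, -5))*(-102))*(-52) = ((-12 + 3*(½ - ½*(-5)))*(-102))*(-52) = ((-12 + 3*(½ + 5/2))*(-102))*(-52) = ((-12 + 3*3)*(-102))*(-52) = ((-12 + 9)*(-102))*(-52) = -3*(-102)*(-52) = 306*(-52) = -15912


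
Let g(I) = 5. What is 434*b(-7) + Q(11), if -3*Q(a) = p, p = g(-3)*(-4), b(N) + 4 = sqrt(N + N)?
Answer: -5188/3 + 434*I*sqrt(14) ≈ -1729.3 + 1623.9*I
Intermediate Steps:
b(N) = -4 + sqrt(2)*sqrt(N) (b(N) = -4 + sqrt(N + N) = -4 + sqrt(2*N) = -4 + sqrt(2)*sqrt(N))
p = -20 (p = 5*(-4) = -20)
Q(a) = 20/3 (Q(a) = -1/3*(-20) = 20/3)
434*b(-7) + Q(11) = 434*(-4 + sqrt(2)*sqrt(-7)) + 20/3 = 434*(-4 + sqrt(2)*(I*sqrt(7))) + 20/3 = 434*(-4 + I*sqrt(14)) + 20/3 = (-1736 + 434*I*sqrt(14)) + 20/3 = -5188/3 + 434*I*sqrt(14)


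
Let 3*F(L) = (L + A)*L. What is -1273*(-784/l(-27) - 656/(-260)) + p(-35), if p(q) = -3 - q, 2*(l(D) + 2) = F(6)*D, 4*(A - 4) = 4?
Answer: -9744076/1495 ≈ -6517.8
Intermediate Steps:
A = 5 (A = 4 + (1/4)*4 = 4 + 1 = 5)
F(L) = L*(5 + L)/3 (F(L) = ((L + 5)*L)/3 = ((5 + L)*L)/3 = (L*(5 + L))/3 = L*(5 + L)/3)
l(D) = -2 + 11*D (l(D) = -2 + (((1/3)*6*(5 + 6))*D)/2 = -2 + (((1/3)*6*11)*D)/2 = -2 + (22*D)/2 = -2 + 11*D)
-1273*(-784/l(-27) - 656/(-260)) + p(-35) = -1273*(-784/(-2 + 11*(-27)) - 656/(-260)) + (-3 - 1*(-35)) = -1273*(-784/(-2 - 297) - 656*(-1/260)) + (-3 + 35) = -1273*(-784/(-299) + 164/65) + 32 = -1273*(-784*(-1/299) + 164/65) + 32 = -1273*(784/299 + 164/65) + 32 = -1273*7692/1495 + 32 = -9791916/1495 + 32 = -9744076/1495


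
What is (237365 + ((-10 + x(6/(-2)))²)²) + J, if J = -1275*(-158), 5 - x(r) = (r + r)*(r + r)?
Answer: 3264576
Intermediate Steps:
x(r) = 5 - 4*r² (x(r) = 5 - (r + r)*(r + r) = 5 - 2*r*2*r = 5 - 4*r²)
J = 201450
(237365 + ((-10 + x(6/(-2)))²)²) + J = (237365 + ((-10 + (5 - 4*(6/(-2))²))²)²) + 201450 = (237365 + ((-10 + (5 - 4*(6*(-½))²))²)²) + 201450 = (237365 + ((-10 + (5 - 4*(-3)²))²)²) + 201450 = (237365 + ((-10 + (5 - 4*9))²)²) + 201450 = (237365 + ((-10 + (5 - 36))²)²) + 201450 = (237365 + ((-10 - 31)²)²) + 201450 = (237365 + ((-41)²)²) + 201450 = (237365 + 1681²) + 201450 = (237365 + 2825761) + 201450 = 3063126 + 201450 = 3264576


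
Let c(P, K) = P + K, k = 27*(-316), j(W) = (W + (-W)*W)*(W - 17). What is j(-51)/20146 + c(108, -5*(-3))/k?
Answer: 256024799/28647612 ≈ 8.9370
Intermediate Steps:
j(W) = (-17 + W)*(W - W**2) (j(W) = (W - W**2)*(-17 + W) = (-17 + W)*(W - W**2))
k = -8532
c(P, K) = K + P
j(-51)/20146 + c(108, -5*(-3))/k = -51*(-17 - 1*(-51)**2 + 18*(-51))/20146 + (-5*(-3) + 108)/(-8532) = -51*(-17 - 1*2601 - 918)*(1/20146) + (15 + 108)*(-1/8532) = -51*(-17 - 2601 - 918)*(1/20146) + 123*(-1/8532) = -51*(-3536)*(1/20146) - 41/2844 = 180336*(1/20146) - 41/2844 = 90168/10073 - 41/2844 = 256024799/28647612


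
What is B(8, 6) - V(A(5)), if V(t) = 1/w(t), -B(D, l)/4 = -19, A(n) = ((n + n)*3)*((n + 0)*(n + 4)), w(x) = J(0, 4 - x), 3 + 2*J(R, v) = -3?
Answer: 229/3 ≈ 76.333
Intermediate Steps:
J(R, v) = -3 (J(R, v) = -3/2 + (1/2)*(-3) = -3/2 - 3/2 = -3)
w(x) = -3
A(n) = 6*n**2*(4 + n) (A(n) = ((2*n)*3)*(n*(4 + n)) = (6*n)*(n*(4 + n)) = 6*n**2*(4 + n))
B(D, l) = 76 (B(D, l) = -4*(-19) = 76)
V(t) = -1/3 (V(t) = 1/(-3) = -1/3)
B(8, 6) - V(A(5)) = 76 - 1*(-1/3) = 76 + 1/3 = 229/3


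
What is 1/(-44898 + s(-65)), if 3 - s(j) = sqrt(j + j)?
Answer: I/(sqrt(130) - 44895*I) ≈ -2.2274e-5 + 5.6569e-9*I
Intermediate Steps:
s(j) = 3 - sqrt(2)*sqrt(j) (s(j) = 3 - sqrt(j + j) = 3 - sqrt(2*j) = 3 - sqrt(2)*sqrt(j))
1/(-44898 + s(-65)) = 1/(-44898 + (3 - sqrt(2)*sqrt(-65))) = 1/(-44898 + (3 - sqrt(2)*I*sqrt(65))) = 1/(-44898 + (3 - I*sqrt(130))) = 1/(-44895 - I*sqrt(130))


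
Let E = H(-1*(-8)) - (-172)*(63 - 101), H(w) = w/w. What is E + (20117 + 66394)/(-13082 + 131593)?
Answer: -774382874/118511 ≈ -6534.3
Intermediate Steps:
H(w) = 1
E = -6535 (E = 1 - (-172)*(63 - 101) = 1 - (-172)*(-38) = 1 - 1*6536 = 1 - 6536 = -6535)
E + (20117 + 66394)/(-13082 + 131593) = -6535 + (20117 + 66394)/(-13082 + 131593) = -6535 + 86511/118511 = -774382874/118511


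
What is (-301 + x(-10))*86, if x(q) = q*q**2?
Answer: -111886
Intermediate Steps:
x(q) = q**3
(-301 + x(-10))*86 = (-301 + (-10)**3)*86 = (-301 - 1000)*86 = -1301*86 = -111886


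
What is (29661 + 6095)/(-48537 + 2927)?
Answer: -17878/22805 ≈ -0.78395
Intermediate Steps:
(29661 + 6095)/(-48537 + 2927) = 35756/(-45610) = 35756*(-1/45610) = -17878/22805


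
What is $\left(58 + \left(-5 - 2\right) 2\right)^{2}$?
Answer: $1936$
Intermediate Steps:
$\left(58 + \left(-5 - 2\right) 2\right)^{2} = \left(58 - 14\right)^{2} = 44^{2} = 1936$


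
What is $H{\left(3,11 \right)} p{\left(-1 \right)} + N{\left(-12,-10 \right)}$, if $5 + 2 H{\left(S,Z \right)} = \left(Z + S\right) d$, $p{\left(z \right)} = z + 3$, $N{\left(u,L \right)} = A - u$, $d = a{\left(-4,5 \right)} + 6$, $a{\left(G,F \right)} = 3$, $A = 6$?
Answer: $139$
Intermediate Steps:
$d = 9$ ($d = 3 + 6 = 9$)
$N{\left(u,L \right)} = 6 - u$
$p{\left(z \right)} = 3 + z$
$H{\left(S,Z \right)} = - \frac{5}{2} + \frac{9 S}{2} + \frac{9 Z}{2}$ ($H{\left(S,Z \right)} = - \frac{5}{2} + \frac{\left(Z + S\right) 9}{2} = - \frac{5}{2} + \frac{\left(S + Z\right) 9}{2} = - \frac{5}{2} + \frac{9 S + 9 Z}{2} = - \frac{5}{2} + \left(\frac{9 S}{2} + \frac{9 Z}{2}\right) = - \frac{5}{2} + \frac{9 S}{2} + \frac{9 Z}{2}$)
$H{\left(3,11 \right)} p{\left(-1 \right)} + N{\left(-12,-10 \right)} = \left(- \frac{5}{2} + \frac{9}{2} \cdot 3 + \frac{9}{2} \cdot 11\right) \left(3 - 1\right) + \left(6 - -12\right) = \left(- \frac{5}{2} + \frac{27}{2} + \frac{99}{2}\right) 2 + \left(6 + 12\right) = \frac{121}{2} \cdot 2 + 18 = 121 + 18 = 139$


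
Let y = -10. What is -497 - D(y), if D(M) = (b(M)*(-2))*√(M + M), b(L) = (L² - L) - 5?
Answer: -497 + 420*I*√5 ≈ -497.0 + 939.15*I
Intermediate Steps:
b(L) = -5 + L² - L
D(M) = √2*√M*(10 - 2*M² + 2*M) (D(M) = ((-5 + M² - M)*(-2))*√(M + M) = (10 - 2*M² + 2*M)*√(2*M) = (10 - 2*M² + 2*M)*(√2*√M) = √2*√M*(10 - 2*M² + 2*M))
-497 - D(y) = -497 - 2*√2*√(-10)*(5 - 10 - 1*(-10)²) = -497 - 2*√2*I*√10*(5 - 10 - 1*100) = -497 - 2*√2*I*√10*(5 - 10 - 100) = -497 - 2*√2*I*√10*(-105) = -497 - (-420)*I*√5 = -497 + 420*I*√5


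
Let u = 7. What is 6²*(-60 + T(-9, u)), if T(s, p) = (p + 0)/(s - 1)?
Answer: -10926/5 ≈ -2185.2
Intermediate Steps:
T(s, p) = p/(-1 + s)
6²*(-60 + T(-9, u)) = 6²*(-60 + 7/(-1 - 9)) = 36*(-60 + 7/(-10)) = 36*(-60 + 7*(-⅒)) = 36*(-60 - 7/10) = 36*(-607/10) = -10926/5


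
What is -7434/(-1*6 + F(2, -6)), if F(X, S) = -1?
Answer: 1062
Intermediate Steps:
-7434/(-1*6 + F(2, -6)) = -7434/(-1*6 - 1) = -7434/(-6 - 1) = -7434/(-7) = -7434*(-⅐) = 1062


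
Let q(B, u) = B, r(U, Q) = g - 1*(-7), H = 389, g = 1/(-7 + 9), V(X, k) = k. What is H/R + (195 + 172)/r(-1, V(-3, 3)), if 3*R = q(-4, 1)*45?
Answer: 849/20 ≈ 42.450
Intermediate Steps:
g = ½ (g = 1/2 = ½ ≈ 0.50000)
r(U, Q) = 15/2 (r(U, Q) = ½ - 1*(-7) = ½ + 7 = 15/2)
R = -60 (R = (-4*45)/3 = (⅓)*(-180) = -60)
H/R + (195 + 172)/r(-1, V(-3, 3)) = 389/(-60) + (195 + 172)/(15/2) = 389*(-1/60) + 367*(2/15) = -389/60 + 734/15 = 849/20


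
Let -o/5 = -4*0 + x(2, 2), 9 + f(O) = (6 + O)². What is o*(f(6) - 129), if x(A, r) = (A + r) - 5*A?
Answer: 180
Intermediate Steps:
f(O) = -9 + (6 + O)²
x(A, r) = r - 4*A
o = 30 (o = -5*(-4*0 + (2 - 4*2)) = -5*(0 + (2 - 8)) = -5*(0 - 6) = -5*(-6) = 30)
o*(f(6) - 129) = 30*((-9 + (6 + 6)²) - 129) = 30*((-9 + 12²) - 129) = 30*((-9 + 144) - 129) = 30*(135 - 129) = 30*6 = 180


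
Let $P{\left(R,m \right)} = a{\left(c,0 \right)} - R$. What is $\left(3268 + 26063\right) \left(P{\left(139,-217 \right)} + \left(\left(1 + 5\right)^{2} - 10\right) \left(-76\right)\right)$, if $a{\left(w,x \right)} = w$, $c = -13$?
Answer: $-62416368$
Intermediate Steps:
$P{\left(R,m \right)} = -13 - R$
$\left(3268 + 26063\right) \left(P{\left(139,-217 \right)} + \left(\left(1 + 5\right)^{2} - 10\right) \left(-76\right)\right) = \left(3268 + 26063\right) \left(\left(-13 - 139\right) + \left(\left(1 + 5\right)^{2} - 10\right) \left(-76\right)\right) = 29331 \left(\left(-13 - 139\right) + \left(6^{2} - 10\right) \left(-76\right)\right) = 29331 \left(-152 + \left(36 - 10\right) \left(-76\right)\right) = 29331 \left(-152 + 26 \left(-76\right)\right) = 29331 \left(-152 - 1976\right) = 29331 \left(-2128\right) = -62416368$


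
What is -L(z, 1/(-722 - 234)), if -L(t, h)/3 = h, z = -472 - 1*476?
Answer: -3/956 ≈ -0.0031381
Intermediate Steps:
z = -948 (z = -472 - 476 = -948)
L(t, h) = -3*h
-L(z, 1/(-722 - 234)) = -(-3)/(-722 - 234) = -(-3)/(-956) = -(-3)*(-1)/956 = -1*3/956 = -3/956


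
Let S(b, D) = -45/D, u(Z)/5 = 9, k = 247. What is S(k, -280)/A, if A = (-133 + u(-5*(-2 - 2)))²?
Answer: 9/433664 ≈ 2.0753e-5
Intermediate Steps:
u(Z) = 45 (u(Z) = 5*9 = 45)
A = 7744 (A = (-133 + 45)² = (-88)² = 7744)
S(k, -280)/A = -45/(-280)/7744 = -45*(-1/280)*(1/7744) = (9/56)*(1/7744) = 9/433664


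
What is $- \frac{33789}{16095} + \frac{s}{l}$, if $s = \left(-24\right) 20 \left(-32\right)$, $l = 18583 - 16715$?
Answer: $\frac{15341779}{2505455} \approx 6.1234$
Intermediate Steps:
$l = 1868$ ($l = 18583 - 16715 = 1868$)
$s = 15360$ ($s = \left(-480\right) \left(-32\right) = 15360$)
$- \frac{33789}{16095} + \frac{s}{l} = - \frac{33789}{16095} + \frac{15360}{1868} = \left(-33789\right) \frac{1}{16095} + 15360 \cdot \frac{1}{1868} = - \frac{11263}{5365} + \frac{3840}{467} = \frac{15341779}{2505455}$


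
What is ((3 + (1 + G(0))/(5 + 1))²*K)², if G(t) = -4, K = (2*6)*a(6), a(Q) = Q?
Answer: 202500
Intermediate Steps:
K = 72 (K = (2*6)*6 = 12*6 = 72)
((3 + (1 + G(0))/(5 + 1))²*K)² = ((3 + (1 - 4)/(5 + 1))²*72)² = ((3 - 3/6)²*72)² = ((3 - 3*⅙)²*72)² = ((3 - ½)²*72)² = ((5/2)²*72)² = ((25/4)*72)² = 450² = 202500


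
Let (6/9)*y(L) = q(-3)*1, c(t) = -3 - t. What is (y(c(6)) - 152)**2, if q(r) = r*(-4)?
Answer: 17956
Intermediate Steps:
q(r) = -4*r
y(L) = 18 (y(L) = 3*(-4*(-3)*1)/2 = 3*(12*1)/2 = (3/2)*12 = 18)
(y(c(6)) - 152)**2 = (18 - 152)**2 = (-134)**2 = 17956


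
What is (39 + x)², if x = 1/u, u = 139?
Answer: 29398084/19321 ≈ 1521.6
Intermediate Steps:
x = 1/139 ≈ 0.0071942
(39 + x)² = (39 + 1/139)² = (5422/139)² = 29398084/19321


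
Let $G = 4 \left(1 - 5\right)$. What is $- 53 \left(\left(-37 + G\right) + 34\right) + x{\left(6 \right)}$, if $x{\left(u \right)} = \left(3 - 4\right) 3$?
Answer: $1004$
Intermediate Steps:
$x{\left(u \right)} = -3$ ($x{\left(u \right)} = \left(-1\right) 3 = -3$)
$G = -16$ ($G = 4 \left(-4\right) = -16$)
$- 53 \left(\left(-37 + G\right) + 34\right) + x{\left(6 \right)} = - 53 \left(\left(-37 - 16\right) + 34\right) - 3 = - 53 \left(-53 + 34\right) - 3 = \left(-53\right) \left(-19\right) - 3 = 1007 - 3 = 1004$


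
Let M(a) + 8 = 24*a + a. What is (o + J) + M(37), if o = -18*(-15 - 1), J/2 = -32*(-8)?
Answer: 1717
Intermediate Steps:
M(a) = -8 + 25*a (M(a) = -8 + (24*a + a) = -8 + 25*a)
J = 512 (J = 2*(-32*(-8)) = 2*256 = 512)
o = 288 (o = -18*(-16) = 288)
(o + J) + M(37) = (288 + 512) + (-8 + 25*37) = 800 + (-8 + 925) = 800 + 917 = 1717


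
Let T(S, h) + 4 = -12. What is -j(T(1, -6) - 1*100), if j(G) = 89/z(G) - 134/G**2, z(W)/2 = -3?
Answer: 299597/20184 ≈ 14.843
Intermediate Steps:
T(S, h) = -16 (T(S, h) = -4 - 12 = -16)
z(W) = -6 (z(W) = 2*(-3) = -6)
j(G) = -89/6 - 134/G**2 (j(G) = 89/(-6) - 134/G**2 = 89*(-1/6) - 134/G**2 = -89/6 - 134/G**2)
-j(T(1, -6) - 1*100) = -(-89/6 - 134/(-16 - 1*100)**2) = -(-89/6 - 134/(-16 - 100)**2) = -(-89/6 - 134/(-116)**2) = -(-89/6 - 134*1/13456) = -(-89/6 - 67/6728) = -1*(-299597/20184) = 299597/20184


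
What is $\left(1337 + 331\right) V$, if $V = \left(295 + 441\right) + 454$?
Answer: $1984920$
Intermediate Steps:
$V = 1190$ ($V = 736 + 454 = 1190$)
$\left(1337 + 331\right) V = \left(1337 + 331\right) 1190 = 1668 \cdot 1190 = 1984920$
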